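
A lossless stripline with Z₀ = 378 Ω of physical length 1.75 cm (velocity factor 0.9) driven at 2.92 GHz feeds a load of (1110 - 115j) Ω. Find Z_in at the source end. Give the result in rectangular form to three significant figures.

Z_in ≈ 141 − j118 Ω

λ = v/f = 0.9·c / 2.92 GHz = 0.0925 m
βl = 2π·l/λ = 2π × 0.189 = 68.1°
tan(βl) = tan(68.1°) = 2.49
Z_in = Z_0·(Z_L + jZ_0·tanβl)/(Z_0 + jZ_L·tanβl)
     = 378·(1110 + j827)/(665 + j2770)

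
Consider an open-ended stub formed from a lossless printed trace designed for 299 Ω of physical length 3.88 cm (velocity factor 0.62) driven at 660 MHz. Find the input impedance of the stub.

λ = v/f = 0.62·c / 660 MHz = 0.282 m
βl = 2π·l/λ = 2π × 0.138 = 49.6°
tan(βl) = 1.17
For an open-ended stub, Z_in = −jZ_0·cot(βl) = −jZ_0/tan(βl)

Z_in ≈ −j255 Ω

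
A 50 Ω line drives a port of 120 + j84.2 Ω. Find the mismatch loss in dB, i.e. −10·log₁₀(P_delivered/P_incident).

mismatch loss ≈ 1.76 dB

Γ = (70 + j84.2)/(170 + j84.2), |Γ| = 0.577
|Γ|² = 0.333, so P_del/P_inc = 1 − |Γ|² = 0.667
ML = −10·log₁₀(1 − |Γ|²)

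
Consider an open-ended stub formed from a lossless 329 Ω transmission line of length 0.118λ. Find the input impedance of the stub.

βl = 2π × 0.118 = 42.5°
tan(βl) = 0.916
For an open-ended stub, Z_in = −jZ_0·cot(βl) = −jZ_0/tan(βl)

Z_in ≈ −j359 Ω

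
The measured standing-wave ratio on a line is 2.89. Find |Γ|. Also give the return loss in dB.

|Γ| ≈ 0.486; return loss ≈ 6.27 dB

|Γ| = (S − 1)/(S + 1) = (2.89 − 1)/(2.89 + 1) = 1.89/3.89
RL = −20·log₁₀|Γ| = −20·log₁₀(0.486)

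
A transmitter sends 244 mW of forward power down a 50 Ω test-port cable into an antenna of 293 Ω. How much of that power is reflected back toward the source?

P_reflected ≈ 122 mW

Γ = (293 − 50)/(293 + 50) = 0.708
|Γ|² = 0.502
P_refl = |Γ|²·P_inc = 122 mW, P_del = (1 − |Γ|²)·P_inc = 122 mW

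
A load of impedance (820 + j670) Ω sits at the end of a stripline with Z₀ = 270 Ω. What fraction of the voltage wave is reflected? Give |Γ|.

Γ = (Z_L − Z_0)/(Z_L + Z_0) = (550 + j670)/(1090 + j670)
|Γ| = 867/1280

|Γ| ≈ 0.678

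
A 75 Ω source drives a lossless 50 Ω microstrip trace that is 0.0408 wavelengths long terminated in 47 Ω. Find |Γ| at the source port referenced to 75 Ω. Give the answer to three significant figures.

βl = 2π × 0.0408 = 14.7°
tan(βl) = 0.262
Z_in = Z_0·(Z_L + jZ_0·tanβl)/(Z_0 + jZ_L·tanβl) = 47.4 + j1.44 Ω
Γ_s = (Z_in − Z_s)/(Z_in + Z_s) = (-27.6 + j1.44)/(122 + j1.44), |Γ_s| = 0.226

|Γ| ≈ 0.226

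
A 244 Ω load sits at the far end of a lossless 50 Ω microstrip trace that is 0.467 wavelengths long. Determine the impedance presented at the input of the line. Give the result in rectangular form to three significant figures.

Z_in ≈ 124 + j117 Ω

βl = 2π × 0.467 = 168°
tan(βl) = tan(168°) = -0.21
Z_in = Z_0·(Z_L + jZ_0·tanβl)/(Z_0 + jZ_L·tanβl)
     = 50·(244 − j10.5)/(50 − j51.3)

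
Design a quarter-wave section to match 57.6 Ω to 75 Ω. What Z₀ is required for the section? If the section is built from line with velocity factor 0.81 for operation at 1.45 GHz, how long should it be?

Z_qwt ≈ 65.7 Ω; length ≈ 4.19 cm

Z_qwt = √(Z_0·R_L) = √(75 × 57.6) = √4320
λ = 0.81·c/f = 0.168 m, so l = λ/4 = 0.0419 m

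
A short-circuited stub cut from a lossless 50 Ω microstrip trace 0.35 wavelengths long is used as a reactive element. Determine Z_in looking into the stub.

Z_in ≈ −j68.8 Ω

βl = 2π × 0.35 = 126°
tan(βl) = -1.38
For a short-circuited stub, Z_in = jZ_0·tan(βl)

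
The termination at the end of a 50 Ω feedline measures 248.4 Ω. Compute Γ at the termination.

Γ = 0.665

Γ = (Z_L − Z_0)/(Z_L + Z_0) = (248.4 − 50)/(248.4 + 50) = 198.4/298.4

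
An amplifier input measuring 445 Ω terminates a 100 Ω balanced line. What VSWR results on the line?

VSWR ≈ 4.45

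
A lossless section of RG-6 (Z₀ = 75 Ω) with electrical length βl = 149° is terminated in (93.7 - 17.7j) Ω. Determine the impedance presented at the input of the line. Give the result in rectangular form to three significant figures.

Z_in ≈ 98.1 + j12.7 Ω

tan(βl) = tan(149°) = -0.601
Z_in = Z_0·(Z_L + jZ_0·tanβl)/(Z_0 + jZ_L·tanβl)
     = 75·(93.7 − j62.8)/(64.4 − j56.3)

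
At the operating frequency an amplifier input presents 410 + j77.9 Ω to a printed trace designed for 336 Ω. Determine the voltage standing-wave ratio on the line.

VSWR ≈ 1.33

Γ = (Z_L − Z_0)/(Z_L + Z_0) = (74 + j77.9)/(746 + j77.9)
|Γ| = 107/750 = 0.143
VSWR = (1 + |Γ|)/(1 − |Γ|) = 1.14/0.857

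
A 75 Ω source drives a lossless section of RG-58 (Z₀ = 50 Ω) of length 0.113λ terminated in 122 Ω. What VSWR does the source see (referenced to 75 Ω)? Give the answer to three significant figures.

βl = 2π × 0.113 = 40.7°
tan(βl) = 0.86
Z_in = Z_0·(Z_L + jZ_0·tanβl)/(Z_0 + jZ_L·tanβl) = 39.3 − j39.4 Ω
Γ_s = (Z_in − Z_s)/(Z_in + Z_s) = (-35.7 − j39.4)/(114 − j39.4), |Γ_s| = 0.44
VSWR = (1 + |Γ_s|)/(1 − |Γ_s|)

VSWR ≈ 2.57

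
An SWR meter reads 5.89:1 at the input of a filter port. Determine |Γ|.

|Γ| = (S − 1)/(S + 1) = (5.89 − 1)/(5.89 + 1) = 4.89/6.89

|Γ| ≈ 0.71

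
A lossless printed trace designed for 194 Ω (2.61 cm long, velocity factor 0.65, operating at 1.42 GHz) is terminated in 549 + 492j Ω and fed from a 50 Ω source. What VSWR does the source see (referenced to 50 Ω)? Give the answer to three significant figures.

λ = v/f = 0.65·c / 1.42 GHz = 0.137 m
βl = 2π·l/λ = 2π × 0.19 = 68.4°
tan(βl) = 2.53
Z_in = Z_0·(Z_L + jZ_0·tanβl)/(Z_0 + jZ_L·tanβl) = 50.4 − j115 Ω
Γ_s = (Z_in − Z_s)/(Z_in + Z_s) = (0.424 − j115)/(100 − j115), |Γ_s| = 0.753
VSWR = (1 + |Γ_s|)/(1 − |Γ_s|)

VSWR ≈ 7.09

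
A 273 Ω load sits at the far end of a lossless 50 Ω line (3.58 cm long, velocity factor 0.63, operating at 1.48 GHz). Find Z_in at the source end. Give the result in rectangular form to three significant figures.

Z_in ≈ 9.49 + j9.31 Ω

λ = v/f = 0.63·c / 1.48 GHz = 0.128 m
βl = 2π·l/λ = 2π × 0.28 = 101°
tan(βl) = tan(101°) = -5.18
Z_in = Z_0·(Z_L + jZ_0·tanβl)/(Z_0 + jZ_L·tanβl)
     = 50·(273 − j259)/(50 − j1410)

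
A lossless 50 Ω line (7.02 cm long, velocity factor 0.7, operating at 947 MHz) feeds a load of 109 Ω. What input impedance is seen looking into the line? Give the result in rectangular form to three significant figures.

Z_in ≈ 26.4 + j16.8 Ω

λ = v/f = 0.7·c / 947 MHz = 0.222 m
βl = 2π·l/λ = 2π × 0.317 = 114°
tan(βl) = tan(114°) = -2.25
Z_in = Z_0·(Z_L + jZ_0·tanβl)/(Z_0 + jZ_L·tanβl)
     = 50·(109 − j112)/(50 − j245)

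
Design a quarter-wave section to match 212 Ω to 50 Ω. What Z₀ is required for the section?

Z_qwt ≈ 103 Ω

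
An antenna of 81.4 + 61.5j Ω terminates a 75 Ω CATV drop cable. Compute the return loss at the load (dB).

Γ = (6.4 + j61.5)/(156.4 + j61.5), |Γ| = 0.368
RL = −20·log₁₀|Γ| = −20·log₁₀(0.368)

RL ≈ 8.68 dB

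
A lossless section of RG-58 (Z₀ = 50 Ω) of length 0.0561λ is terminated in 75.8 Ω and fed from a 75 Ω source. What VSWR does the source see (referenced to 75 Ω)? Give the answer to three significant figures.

VSWR ≈ 1.34

βl = 2π × 0.0561 = 20.2°
tan(βl) = 0.368
Z_in = Z_0·(Z_L + jZ_0·tanβl)/(Z_0 + jZ_L·tanβl) = 65.6 − j18.2 Ω
Γ_s = (Z_in − Z_s)/(Z_in + Z_s) = (-9.36 − j18.2)/(141 − j18.2), |Γ_s| = 0.144
VSWR = (1 + |Γ_s|)/(1 − |Γ_s|)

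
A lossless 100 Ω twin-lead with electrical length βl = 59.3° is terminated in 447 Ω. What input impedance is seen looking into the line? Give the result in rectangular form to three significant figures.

tan(βl) = tan(59.3°) = 1.68
Z_in = Z_0·(Z_L + jZ_0·tanβl)/(Z_0 + jZ_L·tanβl)
     = 100·(447 + j168)/(100 + j753)

Z_in ≈ 29.7 − j55.4 Ω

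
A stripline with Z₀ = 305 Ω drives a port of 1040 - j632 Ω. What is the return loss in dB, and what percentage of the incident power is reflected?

Γ = (735 − j632)/(1345 − j632), |Γ| = 0.652
RL = −20·log₁₀(0.652) = 3.71 dB
P_refl/P_inc = |Γ|² = 0.425

RL ≈ 3.71 dB; 42.5% of incident power reflected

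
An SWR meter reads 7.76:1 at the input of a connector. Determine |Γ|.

|Γ| = (S − 1)/(S + 1) = (7.76 − 1)/(7.76 + 1) = 6.76/8.76

|Γ| ≈ 0.772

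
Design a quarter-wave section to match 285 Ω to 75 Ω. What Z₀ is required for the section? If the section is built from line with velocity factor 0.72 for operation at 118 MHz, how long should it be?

Z_qwt = √(Z_0·R_L) = √(75 × 285) = √21380
λ = 0.72·c/f = 1.83 m, so l = λ/4 = 0.458 m

Z_qwt ≈ 146 Ω; length ≈ 45.8 cm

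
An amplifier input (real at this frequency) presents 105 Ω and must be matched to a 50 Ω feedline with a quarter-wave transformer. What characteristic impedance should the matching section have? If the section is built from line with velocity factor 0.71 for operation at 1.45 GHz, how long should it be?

Z_qwt ≈ 72.5 Ω; length ≈ 3.67 cm

Z_qwt = √(Z_0·R_L) = √(50 × 105) = √5250
λ = 0.71·c/f = 0.147 m, so l = λ/4 = 0.0367 m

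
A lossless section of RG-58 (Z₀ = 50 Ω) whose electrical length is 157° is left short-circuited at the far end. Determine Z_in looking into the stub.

tan(βl) = -0.424
For a short-circuited stub, Z_in = jZ_0·tan(βl)

Z_in ≈ −j21.2 Ω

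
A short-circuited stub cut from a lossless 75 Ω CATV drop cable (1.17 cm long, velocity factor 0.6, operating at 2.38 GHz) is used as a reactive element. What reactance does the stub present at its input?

λ = v/f = 0.6·c / 2.38 GHz = 0.0756 m
βl = 2π·l/λ = 2π × 0.155 = 55.7°
tan(βl) = 1.47
For a short-circuited stub, Z_in = jZ_0·tan(βl)

X_in ≈ 110 Ω (inductive)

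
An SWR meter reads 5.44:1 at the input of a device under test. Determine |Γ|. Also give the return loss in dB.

|Γ| = (S − 1)/(S + 1) = (5.44 − 1)/(5.44 + 1) = 4.44/6.44
RL = −20·log₁₀|Γ| = −20·log₁₀(0.689)

|Γ| ≈ 0.689; return loss ≈ 3.23 dB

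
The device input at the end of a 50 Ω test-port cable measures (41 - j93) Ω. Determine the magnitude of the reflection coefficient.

Γ = (Z_L − Z_0)/(Z_L + Z_0) = (-9 − j93)/(91 − j93)
|Γ| = 93.4/130

|Γ| ≈ 0.718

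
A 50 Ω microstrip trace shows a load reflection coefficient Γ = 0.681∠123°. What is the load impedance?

Z_L ≈ 12.2 + j25.9 Ω

Z_L = Z_0·(1 + Γ)/(1 − Γ) = 50·(0.629 + j0.571)/(1.37 − j0.571)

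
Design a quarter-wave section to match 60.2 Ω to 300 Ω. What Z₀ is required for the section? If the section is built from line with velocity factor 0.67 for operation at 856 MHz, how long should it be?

Z_qwt = √(Z_0·R_L) = √(300 × 60.2) = √18060
λ = 0.67·c/f = 0.235 m, so l = λ/4 = 0.0587 m

Z_qwt ≈ 134 Ω; length ≈ 5.87 cm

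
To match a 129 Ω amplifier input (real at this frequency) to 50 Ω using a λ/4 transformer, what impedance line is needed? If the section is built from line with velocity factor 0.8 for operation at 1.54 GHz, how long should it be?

Z_qwt = √(Z_0·R_L) = √(50 × 129) = √6450
λ = 0.8·c/f = 0.156 m, so l = λ/4 = 0.039 m

Z_qwt ≈ 80.3 Ω; length ≈ 3.9 cm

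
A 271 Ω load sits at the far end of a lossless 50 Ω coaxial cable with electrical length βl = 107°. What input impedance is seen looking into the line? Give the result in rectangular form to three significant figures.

Z_in ≈ 10.1 + j14.7 Ω

tan(βl) = tan(107°) = -3.27
Z_in = Z_0·(Z_L + jZ_0·tanβl)/(Z_0 + jZ_L·tanβl)
     = 50·(271 − j164)/(50 − j886)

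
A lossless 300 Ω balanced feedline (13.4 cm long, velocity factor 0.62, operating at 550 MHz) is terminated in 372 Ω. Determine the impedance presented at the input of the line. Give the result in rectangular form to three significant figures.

λ = v/f = 0.62·c / 550 MHz = 0.338 m
βl = 2π·l/λ = 2π × 0.396 = 143°
tan(βl) = tan(143°) = -0.763
Z_in = Z_0·(Z_L + jZ_0·tanβl)/(Z_0 + jZ_L·tanβl)
     = 300·(372 − j229)/(300 − j284)

Z_in ≈ 311 + j64.9 Ω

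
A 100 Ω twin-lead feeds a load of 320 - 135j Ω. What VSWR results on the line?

Γ = (Z_L − Z_0)/(Z_L + Z_0) = (220 − j135)/(420 − j135)
|Γ| = 258/441 = 0.585
VSWR = (1 + |Γ|)/(1 − |Γ|) = 1.59/0.415

VSWR ≈ 3.82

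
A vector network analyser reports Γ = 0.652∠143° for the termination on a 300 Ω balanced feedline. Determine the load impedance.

Z_L ≈ 69.9 + j95.5 Ω

Z_L = Z_0·(1 + Γ)/(1 − Γ) = 300·(0.479 + j0.392)/(1.52 − j0.392)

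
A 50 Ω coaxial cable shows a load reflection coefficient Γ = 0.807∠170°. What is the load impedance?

Z_L ≈ 5.38 + j4.32 Ω

Z_L = Z_0·(1 + Γ)/(1 − Γ) = 50·(0.205 + j0.14)/(1.79 − j0.14)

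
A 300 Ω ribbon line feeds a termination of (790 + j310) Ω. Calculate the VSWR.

VSWR ≈ 3.1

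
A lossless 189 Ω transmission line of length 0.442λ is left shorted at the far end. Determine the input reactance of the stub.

X_in ≈ -72.1 Ω (capacitive)

βl = 2π × 0.442 = 159°
tan(βl) = -0.381
For a shorted stub, Z_in = jZ_0·tan(βl)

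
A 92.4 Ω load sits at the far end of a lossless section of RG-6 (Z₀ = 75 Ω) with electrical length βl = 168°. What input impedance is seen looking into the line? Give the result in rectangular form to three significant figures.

tan(βl) = tan(168°) = -0.213
Z_in = Z_0·(Z_L + jZ_0·tanβl)/(Z_0 + jZ_L·tanβl)
     = 75·(92.4 − j15.9)/(75 − j19.6)

Z_in ≈ 90.4 + j7.73 Ω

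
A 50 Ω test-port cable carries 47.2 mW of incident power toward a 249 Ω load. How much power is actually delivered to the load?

Γ = (249 − 50)/(249 + 50) = 0.666
|Γ|² = 0.443
P_refl = |Γ|²·P_inc = 20.9 mW, P_del = (1 − |Γ|²)·P_inc = 26.3 mW

P_delivered ≈ 26.3 mW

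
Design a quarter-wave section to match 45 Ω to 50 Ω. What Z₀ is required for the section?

Z_qwt = √(Z_0·R_L) = √(50 × 45) = √2250

Z_qwt ≈ 47.4 Ω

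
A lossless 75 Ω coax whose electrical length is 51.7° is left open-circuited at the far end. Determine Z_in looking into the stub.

Z_in ≈ −j59.2 Ω

tan(βl) = 1.27
For an open-circuited stub, Z_in = −jZ_0·cot(βl) = −jZ_0/tan(βl)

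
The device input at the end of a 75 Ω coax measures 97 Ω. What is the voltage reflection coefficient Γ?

Γ = (Z_L − Z_0)/(Z_L + Z_0) = (97 − 75)/(97 + 75) = 22/172

Γ = 0.128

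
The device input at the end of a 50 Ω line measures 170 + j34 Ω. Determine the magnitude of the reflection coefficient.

|Γ| ≈ 0.56

Γ = (Z_L − Z_0)/(Z_L + Z_0) = (120 + j34)/(220 + j34)
|Γ| = 125/223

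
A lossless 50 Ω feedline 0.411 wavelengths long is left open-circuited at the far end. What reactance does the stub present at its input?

βl = 2π × 0.411 = 148°
tan(βl) = -0.626
For an open-circuited stub, Z_in = −jZ_0·cot(βl) = −jZ_0/tan(βl)

X_in ≈ 79.9 Ω (inductive)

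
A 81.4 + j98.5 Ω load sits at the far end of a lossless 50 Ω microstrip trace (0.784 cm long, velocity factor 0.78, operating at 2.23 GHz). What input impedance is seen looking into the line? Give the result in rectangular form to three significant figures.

Z_in ≈ 150 − j98.4 Ω

λ = v/f = 0.78·c / 2.23 GHz = 0.105 m
βl = 2π·l/λ = 2π × 0.0747 = 26.9°
tan(βl) = tan(26.9°) = 0.507
Z_in = Z_0·(Z_L + jZ_0·tanβl)/(Z_0 + jZ_L·tanβl)
     = 50·(81.4 + j124)/(0.0341 + j41.3)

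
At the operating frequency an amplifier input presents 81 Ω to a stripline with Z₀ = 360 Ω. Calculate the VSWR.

VSWR ≈ 4.44

Γ = (81 − 360)/(81 + 360) = -0.633
VSWR = (1 + 0.633)/(1 − 0.633)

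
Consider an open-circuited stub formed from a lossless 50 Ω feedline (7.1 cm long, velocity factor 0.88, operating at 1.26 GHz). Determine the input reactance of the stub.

λ = v/f = 0.88·c / 1.26 GHz = 0.21 m
βl = 2π·l/λ = 2π × 0.339 = 122°
tan(βl) = -1.6
For an open-circuited stub, Z_in = −jZ_0·cot(βl) = −jZ_0/tan(βl)

X_in ≈ 31.2 Ω (inductive)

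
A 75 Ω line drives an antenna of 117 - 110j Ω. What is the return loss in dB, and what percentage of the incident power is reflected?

Γ = (42 − j110)/(192 − j110), |Γ| = 0.532
RL = −20·log₁₀(0.532) = 5.48 dB
P_refl/P_inc = |Γ|² = 0.283

RL ≈ 5.48 dB; 28.3% of incident power reflected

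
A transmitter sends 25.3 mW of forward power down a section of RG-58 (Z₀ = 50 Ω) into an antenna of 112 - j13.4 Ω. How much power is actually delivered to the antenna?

|Γ| = |(62 − j13.4)/(162 − j13.4)| = 0.39
|Γ|² = 0.152
P_refl = |Γ|²·P_inc = 3.85 mW, P_del = (1 − |Γ|²)·P_inc = 21.4 mW

P_delivered ≈ 21.4 mW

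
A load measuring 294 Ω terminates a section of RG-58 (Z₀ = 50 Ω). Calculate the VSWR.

For a purely resistive load, VSWR = R_L/Z_0 or Z_0/R_L (whichever > 1) = 294/50

VSWR ≈ 5.88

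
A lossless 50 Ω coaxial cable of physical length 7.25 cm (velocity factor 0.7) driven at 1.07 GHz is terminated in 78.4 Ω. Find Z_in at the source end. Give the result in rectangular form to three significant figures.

Z_in ≈ 44 + j20.4 Ω

λ = v/f = 0.7·c / 1.07 GHz = 0.196 m
βl = 2π·l/λ = 2π × 0.369 = 133°
tan(βl) = tan(133°) = -1.07
Z_in = Z_0·(Z_L + jZ_0·tanβl)/(Z_0 + jZ_L·tanβl)
     = 50·(78.4 − j53.6)/(50 − j84.1)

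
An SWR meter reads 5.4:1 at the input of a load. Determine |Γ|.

|Γ| = (S − 1)/(S + 1) = (5.4 − 1)/(5.4 + 1) = 4.4/6.4

|Γ| ≈ 0.688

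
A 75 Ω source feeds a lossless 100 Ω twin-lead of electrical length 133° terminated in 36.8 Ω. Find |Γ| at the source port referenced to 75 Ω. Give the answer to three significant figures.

tan(βl) = -1.07
Z_in = Z_0·(Z_L + jZ_0·tanβl)/(Z_0 + jZ_L·tanβl) = 68.5 − j80.2 Ω
Γ_s = (Z_in − Z_s)/(Z_in + Z_s) = (-6.54 − j80.2)/(143 − j80.2), |Γ_s| = 0.49

|Γ| ≈ 0.49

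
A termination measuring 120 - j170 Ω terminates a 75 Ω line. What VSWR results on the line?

VSWR ≈ 5.25

Γ = (Z_L − Z_0)/(Z_L + Z_0) = (45 − j170)/(195 − j170)
|Γ| = 176/259 = 0.68
VSWR = (1 + |Γ|)/(1 − |Γ|) = 1.68/0.32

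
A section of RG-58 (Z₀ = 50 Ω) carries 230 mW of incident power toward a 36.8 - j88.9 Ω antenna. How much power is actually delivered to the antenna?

P_delivered ≈ 110 mW

|Γ| = |(-13.2 − j88.9)/(86.8 − j88.9)| = 0.723
|Γ|² = 0.523
P_refl = |Γ|²·P_inc = 120 mW, P_del = (1 − |Γ|²)·P_inc = 110 mW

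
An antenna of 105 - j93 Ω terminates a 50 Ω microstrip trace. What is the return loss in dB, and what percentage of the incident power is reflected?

Γ = (55 − j93)/(155 − j93), |Γ| = 0.598
RL = −20·log₁₀(0.598) = 4.47 dB
P_refl/P_inc = |Γ|² = 0.357

RL ≈ 4.47 dB; 35.7% of incident power reflected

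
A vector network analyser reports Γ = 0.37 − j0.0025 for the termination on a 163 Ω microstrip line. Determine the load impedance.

Z_L ≈ 354 − j2.05 Ω

Z_L = Z_0·(1 + Γ)/(1 − Γ) = 163·(1.37 − j0.0025)/(0.63 + j0.0025)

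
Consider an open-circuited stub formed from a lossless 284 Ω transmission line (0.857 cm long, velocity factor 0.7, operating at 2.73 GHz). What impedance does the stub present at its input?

λ = v/f = 0.7·c / 2.73 GHz = 0.0769 m
βl = 2π·l/λ = 2π × 0.111 = 40.1°
tan(βl) = 0.842
For an open-circuited stub, Z_in = −jZ_0·cot(βl) = −jZ_0/tan(βl)

Z_in ≈ −j337 Ω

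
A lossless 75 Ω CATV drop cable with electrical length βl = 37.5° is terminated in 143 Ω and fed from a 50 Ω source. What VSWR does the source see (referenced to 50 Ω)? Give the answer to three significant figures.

tan(βl) = 0.767
Z_in = Z_0·(Z_L + jZ_0·tanβl)/(Z_0 + jZ_L·tanβl) = 72.3 − j48.3 Ω
Γ_s = (Z_in − Z_s)/(Z_in + Z_s) = (22.3 − j48.3)/(122 − j48.3), |Γ_s| = 0.405
VSWR = (1 + |Γ_s|)/(1 − |Γ_s|)

VSWR ≈ 2.36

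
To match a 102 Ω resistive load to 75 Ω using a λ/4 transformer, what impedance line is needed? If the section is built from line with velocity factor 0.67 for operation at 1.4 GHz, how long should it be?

Z_qwt ≈ 87.5 Ω; length ≈ 3.59 cm

Z_qwt = √(Z_0·R_L) = √(75 × 102) = √7650
λ = 0.67·c/f = 0.144 m, so l = λ/4 = 0.0359 m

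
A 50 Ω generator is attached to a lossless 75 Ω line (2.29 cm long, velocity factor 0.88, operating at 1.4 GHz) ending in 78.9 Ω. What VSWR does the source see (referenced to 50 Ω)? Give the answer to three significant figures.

λ = v/f = 0.88·c / 1.4 GHz = 0.189 m
βl = 2π·l/λ = 2π × 0.121 = 43.7°
tan(βl) = 0.956
Z_in = Z_0·(Z_L + jZ_0·tanβl)/(Z_0 + jZ_L·tanβl) = 75.1 − j3.8 Ω
Γ_s = (Z_in − Z_s)/(Z_in + Z_s) = (25.1 − j3.8)/(125 − j3.8), |Γ_s| = 0.203
VSWR = (1 + |Γ_s|)/(1 − |Γ_s|)

VSWR ≈ 1.51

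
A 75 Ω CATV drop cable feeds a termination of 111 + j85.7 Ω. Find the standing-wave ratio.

Γ = (Z_L − Z_0)/(Z_L + Z_0) = (36 + j85.7)/(186 + j85.7)
|Γ| = 93/205 = 0.454
VSWR = (1 + |Γ|)/(1 − |Γ|) = 1.45/0.546

VSWR ≈ 2.66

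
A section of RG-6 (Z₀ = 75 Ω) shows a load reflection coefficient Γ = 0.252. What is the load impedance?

Z_L ≈ 126 Ω

Z_L = Z_0·(1 + Γ)/(1 − Γ) = 75·(1.25)/(0.748)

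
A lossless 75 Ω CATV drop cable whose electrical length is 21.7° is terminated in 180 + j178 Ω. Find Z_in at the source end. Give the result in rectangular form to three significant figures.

tan(βl) = tan(21.7°) = 0.398
Z_in = Z_0·(Z_L + jZ_0·tanβl)/(Z_0 + jZ_L·tanβl)
     = 75·(180 + j208)/(4.17 + j71.6)

Z_in ≈ 228 − j175 Ω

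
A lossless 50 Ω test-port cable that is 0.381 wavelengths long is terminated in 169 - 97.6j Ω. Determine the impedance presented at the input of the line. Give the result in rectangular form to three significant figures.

Z_in ≈ 30 + j61.7 Ω

βl = 2π × 0.381 = 137°
tan(βl) = tan(137°) = -0.927
Z_in = Z_0·(Z_L + jZ_0·tanβl)/(Z_0 + jZ_L·tanβl)
     = 50·(169 − j144)/(-40.5 − j157)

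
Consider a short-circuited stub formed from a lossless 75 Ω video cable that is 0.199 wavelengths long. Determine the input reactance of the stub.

X_in ≈ 226 Ω (inductive)

βl = 2π × 0.199 = 71.6°
tan(βl) = 3.01
For a short-circuited stub, Z_in = jZ_0·tan(βl)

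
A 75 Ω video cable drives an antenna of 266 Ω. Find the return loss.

Γ = (266 − 75)/(266 + 75) = 0.56
RL = −20·log₁₀|Γ| = −20·log₁₀(0.56)

RL ≈ 5.03 dB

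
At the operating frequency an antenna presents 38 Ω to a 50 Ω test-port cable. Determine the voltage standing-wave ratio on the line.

Γ = (38 − 50)/(38 + 50) = -0.136
VSWR = (1 + 0.136)/(1 − 0.136)

VSWR ≈ 1.32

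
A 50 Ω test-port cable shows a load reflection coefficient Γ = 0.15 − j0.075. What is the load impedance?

Z_L = Z_0·(1 + Γ)/(1 − Γ) = 50·(1.15 − j0.075)/(0.85 + j0.075)

Z_L ≈ 66.7 − j10.3 Ω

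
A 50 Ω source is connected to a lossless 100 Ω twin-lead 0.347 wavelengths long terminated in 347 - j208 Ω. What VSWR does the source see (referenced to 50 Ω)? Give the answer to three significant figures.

βl = 2π × 0.347 = 125°
tan(βl) = -1.43
Z_in = Z_0·(Z_L + jZ_0·tanβl)/(Z_0 + jZ_L·tanβl) = 37 + j84.5 Ω
Γ_s = (Z_in − Z_s)/(Z_in + Z_s) = (-13 + j84.5)/(87 + j84.5), |Γ_s| = 0.705
VSWR = (1 + |Γ_s|)/(1 − |Γ_s|)

VSWR ≈ 5.78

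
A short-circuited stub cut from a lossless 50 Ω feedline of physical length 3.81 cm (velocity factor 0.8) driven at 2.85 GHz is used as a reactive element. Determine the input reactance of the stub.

λ = v/f = 0.8·c / 2.85 GHz = 0.0842 m
βl = 2π·l/λ = 2π × 0.452 = 163°
tan(βl) = -0.308
For a short-circuited stub, Z_in = jZ_0·tan(βl)

X_in ≈ -15.4 Ω (capacitive)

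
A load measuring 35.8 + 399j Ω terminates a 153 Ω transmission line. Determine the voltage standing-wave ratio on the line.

Γ = (Z_L − Z_0)/(Z_L + Z_0) = (-117.2 + j399)/(188.8 + j399)
|Γ| = 416/441 = 0.942
VSWR = (1 + |Γ|)/(1 − |Γ|) = 1.94/0.0579

VSWR ≈ 33.5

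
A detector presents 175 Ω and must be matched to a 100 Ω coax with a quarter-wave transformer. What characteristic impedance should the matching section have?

Z_qwt ≈ 132 Ω

Z_qwt = √(Z_0·R_L) = √(100 × 175) = √17500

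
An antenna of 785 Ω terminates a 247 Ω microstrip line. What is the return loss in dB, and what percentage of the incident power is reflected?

Γ = (785 − 247)/(785 + 247) = 0.521
RL = −20·log₁₀(0.521) = 5.66 dB
P_refl/P_inc = |Γ|² = 0.272

RL ≈ 5.66 dB; 27.2% of incident power reflected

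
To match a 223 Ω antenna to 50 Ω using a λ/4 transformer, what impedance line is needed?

Z_qwt ≈ 106 Ω

Z_qwt = √(Z_0·R_L) = √(50 × 223) = √11150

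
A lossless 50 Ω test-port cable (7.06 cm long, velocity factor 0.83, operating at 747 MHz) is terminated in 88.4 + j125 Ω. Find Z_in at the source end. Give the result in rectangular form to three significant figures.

λ = v/f = 0.83·c / 747 MHz = 0.333 m
βl = 2π·l/λ = 2π × 0.212 = 76.2°
tan(βl) = tan(76.2°) = 4.09
Z_in = Z_0·(Z_L + jZ_0·tanβl)/(Z_0 + jZ_L·tanβl)
     = 50·(88.4 + j329)/(-461 + j361)

Z_in ≈ 11.4 − j26.8 Ω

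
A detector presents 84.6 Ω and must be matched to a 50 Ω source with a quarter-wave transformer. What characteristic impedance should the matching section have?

Z_qwt = √(Z_0·R_L) = √(50 × 84.6) = √4230

Z_qwt ≈ 65 Ω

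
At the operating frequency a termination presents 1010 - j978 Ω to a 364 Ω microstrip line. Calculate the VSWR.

VSWR ≈ 5.56

Γ = (Z_L − Z_0)/(Z_L + Z_0) = (646 − j978)/(1374 − j978)
|Γ| = 1170/1690 = 0.695
VSWR = (1 + |Γ|)/(1 − |Γ|) = 1.69/0.305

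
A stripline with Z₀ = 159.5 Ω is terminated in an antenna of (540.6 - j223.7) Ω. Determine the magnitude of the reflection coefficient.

Γ = (Z_L − Z_0)/(Z_L + Z_0) = (381.1 − j223.7)/(700.1 − j223.7)
|Γ| = 442/735

|Γ| ≈ 0.601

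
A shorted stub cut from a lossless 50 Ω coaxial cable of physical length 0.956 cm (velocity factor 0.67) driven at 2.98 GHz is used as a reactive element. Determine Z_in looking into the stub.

Z_in ≈ +j61.8 Ω

λ = v/f = 0.67·c / 2.98 GHz = 0.0674 m
βl = 2π·l/λ = 2π × 0.142 = 51°
tan(βl) = 1.24
For a shorted stub, Z_in = jZ_0·tan(βl)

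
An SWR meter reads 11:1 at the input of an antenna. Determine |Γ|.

|Γ| ≈ 0.833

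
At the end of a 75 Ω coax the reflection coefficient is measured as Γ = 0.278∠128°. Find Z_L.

Z_L ≈ 48.7 + j23.1 Ω

Z_L = Z_0·(1 + Γ)/(1 − Γ) = 75·(0.829 + j0.219)/(1.17 − j0.219)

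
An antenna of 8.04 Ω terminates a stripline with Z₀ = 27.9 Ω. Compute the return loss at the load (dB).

Γ = (8.04 − 27.9)/(8.04 + 27.9) = -0.553
RL = −20·log₁₀|Γ| = −20·log₁₀(0.553)

RL ≈ 5.15 dB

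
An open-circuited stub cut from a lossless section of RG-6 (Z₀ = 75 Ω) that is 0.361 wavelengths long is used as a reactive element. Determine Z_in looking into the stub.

βl = 2π × 0.361 = 130°
tan(βl) = -1.19
For an open-circuited stub, Z_in = −jZ_0·cot(βl) = −jZ_0/tan(βl)

Z_in ≈ +j62.8 Ω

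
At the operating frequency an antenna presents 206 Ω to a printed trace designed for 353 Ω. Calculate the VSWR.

VSWR ≈ 1.71

Γ = (206 − 353)/(206 + 353) = -0.263
VSWR = (1 + 0.263)/(1 − 0.263)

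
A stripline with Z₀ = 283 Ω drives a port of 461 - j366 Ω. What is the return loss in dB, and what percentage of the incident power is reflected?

RL ≈ 6.18 dB; 24.1% of incident power reflected

Γ = (178 − j366)/(744 − j366), |Γ| = 0.491
RL = −20·log₁₀(0.491) = 6.18 dB
P_refl/P_inc = |Γ|² = 0.241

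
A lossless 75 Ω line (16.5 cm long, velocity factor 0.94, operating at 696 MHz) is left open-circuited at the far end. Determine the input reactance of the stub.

λ = v/f = 0.94·c / 696 MHz = 0.405 m
βl = 2π·l/λ = 2π × 0.407 = 147°
tan(βl) = -0.659
For an open-circuited stub, Z_in = −jZ_0·cot(βl) = −jZ_0/tan(βl)

X_in ≈ 114 Ω (inductive)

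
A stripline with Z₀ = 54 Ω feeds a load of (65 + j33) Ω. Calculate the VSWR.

VSWR ≈ 1.78

Γ = (Z_L − Z_0)/(Z_L + Z_0) = (11 + j33)/(119 + j33)
|Γ| = 34.8/123 = 0.282
VSWR = (1 + |Γ|)/(1 − |Γ|) = 1.28/0.718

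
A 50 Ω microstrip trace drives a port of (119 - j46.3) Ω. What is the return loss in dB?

Γ = (69 − j46.3)/(169 − j46.3), |Γ| = 0.474
RL = −20·log₁₀|Γ| = −20·log₁₀(0.474)

RL ≈ 6.48 dB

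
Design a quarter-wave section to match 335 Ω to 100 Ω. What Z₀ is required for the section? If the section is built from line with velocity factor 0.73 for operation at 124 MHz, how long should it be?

Z_qwt ≈ 183 Ω; length ≈ 44.2 cm

Z_qwt = √(Z_0·R_L) = √(100 × 335) = √33500
λ = 0.73·c/f = 1.77 m, so l = λ/4 = 0.442 m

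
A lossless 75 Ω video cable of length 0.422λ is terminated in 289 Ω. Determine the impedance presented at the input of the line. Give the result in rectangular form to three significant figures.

Z_in ≈ 71 + j106 Ω

βl = 2π × 0.422 = 152°
tan(βl) = tan(152°) = -0.534
Z_in = Z_0·(Z_L + jZ_0·tanβl)/(Z_0 + jZ_L·tanβl)
     = 75·(289 − j40)/(75 − j154)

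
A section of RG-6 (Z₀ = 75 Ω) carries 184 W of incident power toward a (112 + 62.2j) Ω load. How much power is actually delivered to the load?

P_delivered ≈ 159 W

|Γ| = |(37 + j62.2)/(187 + j62.2)| = 0.367
|Γ|² = 0.135
P_refl = |Γ|²·P_inc = 24.8 W, P_del = (1 − |Γ|²)·P_inc = 159 W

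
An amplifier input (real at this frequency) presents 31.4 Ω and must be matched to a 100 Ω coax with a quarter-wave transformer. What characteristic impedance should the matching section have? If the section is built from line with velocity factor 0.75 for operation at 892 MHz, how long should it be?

Z_qwt = √(Z_0·R_L) = √(100 × 31.4) = √3140
λ = 0.75·c/f = 0.252 m, so l = λ/4 = 0.0631 m

Z_qwt ≈ 56 Ω; length ≈ 6.31 cm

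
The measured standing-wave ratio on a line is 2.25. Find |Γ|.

|Γ| ≈ 0.385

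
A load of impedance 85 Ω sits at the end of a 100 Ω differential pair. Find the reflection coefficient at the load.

Γ = (Z_L − Z_0)/(Z_L + Z_0) = (85 − 100)/(85 + 100) = -15/185

Γ = -0.0811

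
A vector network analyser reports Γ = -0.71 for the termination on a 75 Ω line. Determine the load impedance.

Z_L = Z_0·(1 + Γ)/(1 − Γ) = 75·(0.29)/(1.71)

Z_L ≈ 12.7 Ω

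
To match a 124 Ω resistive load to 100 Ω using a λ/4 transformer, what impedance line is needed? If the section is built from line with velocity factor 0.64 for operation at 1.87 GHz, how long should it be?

Z_qwt ≈ 111 Ω; length ≈ 2.57 cm

Z_qwt = √(Z_0·R_L) = √(100 × 124) = √12400
λ = 0.64·c/f = 0.103 m, so l = λ/4 = 0.0257 m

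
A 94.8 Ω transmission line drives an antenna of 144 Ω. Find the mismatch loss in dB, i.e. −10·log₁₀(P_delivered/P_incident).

mismatch loss ≈ 0.188 dB

Γ = (144 − 94.8)/(144 + 94.8) = 0.206
|Γ|² = 0.0424, so P_del/P_inc = 1 − |Γ|² = 0.958
ML = −10·log₁₀(1 − |Γ|²)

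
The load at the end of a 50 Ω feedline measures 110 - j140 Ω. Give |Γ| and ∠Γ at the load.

Γ ≈ 0.716 ∠ -25.6°

Γ = (Z_L − Z_0)/(Z_L + Z_0) = (60 − j140)/(160 − j140)
|Γ| = 152/213 = 0.716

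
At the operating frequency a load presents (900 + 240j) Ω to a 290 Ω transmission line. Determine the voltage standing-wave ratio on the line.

Γ = (Z_L − Z_0)/(Z_L + Z_0) = (610 + j240)/(1190 + j240)
|Γ| = 656/1210 = 0.54
VSWR = (1 + |Γ|)/(1 − |Γ|) = 1.54/0.46

VSWR ≈ 3.35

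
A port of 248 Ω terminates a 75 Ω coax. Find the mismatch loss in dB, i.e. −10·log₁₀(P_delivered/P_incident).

Γ = (248 − 75)/(248 + 75) = 0.536
|Γ|² = 0.287, so P_del/P_inc = 1 − |Γ|² = 0.713
ML = −10·log₁₀(1 − |Γ|²)

mismatch loss ≈ 1.47 dB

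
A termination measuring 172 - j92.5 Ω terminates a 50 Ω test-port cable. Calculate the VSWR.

Γ = (Z_L − Z_0)/(Z_L + Z_0) = (122 − j92.5)/(222 − j92.5)
|Γ| = 153/240 = 0.637
VSWR = (1 + |Γ|)/(1 − |Γ|) = 1.64/0.363

VSWR ≈ 4.5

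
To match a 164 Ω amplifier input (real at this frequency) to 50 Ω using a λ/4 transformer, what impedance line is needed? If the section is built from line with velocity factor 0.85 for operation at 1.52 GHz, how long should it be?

Z_qwt ≈ 90.6 Ω; length ≈ 4.19 cm

Z_qwt = √(Z_0·R_L) = √(50 × 164) = √8200
λ = 0.85·c/f = 0.168 m, so l = λ/4 = 0.0419 m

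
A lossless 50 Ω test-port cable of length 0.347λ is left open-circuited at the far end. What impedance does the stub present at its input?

Z_in ≈ +j34.9 Ω

βl = 2π × 0.347 = 125°
tan(βl) = -1.43
For an open-circuited stub, Z_in = −jZ_0·cot(βl) = −jZ_0/tan(βl)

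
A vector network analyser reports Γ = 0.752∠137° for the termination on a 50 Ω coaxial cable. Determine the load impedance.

Z_L ≈ 8.15 + j19.2 Ω

Z_L = Z_0·(1 + Γ)/(1 − Γ) = 50·(0.45 + j0.513)/(1.55 − j0.513)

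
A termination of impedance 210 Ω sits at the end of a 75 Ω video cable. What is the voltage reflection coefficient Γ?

Γ = 0.474

Γ = (Z_L − Z_0)/(Z_L + Z_0) = (210 − 75)/(210 + 75) = 135/285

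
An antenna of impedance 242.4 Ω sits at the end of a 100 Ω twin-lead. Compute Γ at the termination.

Γ = 0.416

Γ = (Z_L − Z_0)/(Z_L + Z_0) = (242.4 − 100)/(242.4 + 100) = 142.4/342.4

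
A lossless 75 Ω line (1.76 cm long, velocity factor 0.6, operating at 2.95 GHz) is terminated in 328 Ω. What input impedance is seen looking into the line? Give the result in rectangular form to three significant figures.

λ = v/f = 0.6·c / 2.95 GHz = 0.061 m
βl = 2π·l/λ = 2π × 0.288 = 104°
tan(βl) = tan(104°) = -4.06
Z_in = Z_0·(Z_L + jZ_0·tanβl)/(Z_0 + jZ_L·tanβl)
     = 75·(328 − j304)/(75 − j1330)

Z_in ≈ 18.1 + j17.5 Ω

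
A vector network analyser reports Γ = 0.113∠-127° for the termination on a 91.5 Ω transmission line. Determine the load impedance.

Z_L = Z_0·(1 + Γ)/(1 − Γ) = 91.5·(0.932 − j0.0902)/(1.07 + j0.0902)

Z_L ≈ 78.6 − j14.4 Ω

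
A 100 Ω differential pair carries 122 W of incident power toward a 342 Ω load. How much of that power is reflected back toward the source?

Γ = (342 − 100)/(342 + 100) = 0.548
|Γ|² = 0.3
P_refl = |Γ|²·P_inc = 36.6 W, P_del = (1 − |Γ|²)·P_inc = 85.4 W

P_reflected ≈ 36.6 W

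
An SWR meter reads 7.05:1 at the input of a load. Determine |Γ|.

|Γ| ≈ 0.752

|Γ| = (S − 1)/(S + 1) = (7.05 − 1)/(7.05 + 1) = 6.05/8.05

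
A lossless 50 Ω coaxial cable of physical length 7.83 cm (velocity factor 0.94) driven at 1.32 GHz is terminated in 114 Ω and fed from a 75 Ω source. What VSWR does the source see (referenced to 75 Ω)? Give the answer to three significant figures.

λ = v/f = 0.94·c / 1.32 GHz = 0.214 m
βl = 2π·l/λ = 2π × 0.367 = 132°
tan(βl) = -1.11
Z_in = Z_0·(Z_L + jZ_0·tanβl)/(Z_0 + jZ_L·tanβl) = 34.3 + j31.4 Ω
Γ_s = (Z_in − Z_s)/(Z_in + Z_s) = (-40.7 + j31.4)/(109 + j31.4), |Γ_s| = 0.452
VSWR = (1 + |Γ_s|)/(1 − |Γ_s|)

VSWR ≈ 2.65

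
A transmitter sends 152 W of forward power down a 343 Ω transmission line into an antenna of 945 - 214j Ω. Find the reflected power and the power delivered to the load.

|Γ| = |(602 − j214)/(1288 − j214)| = 0.489
|Γ|² = 0.239
P_refl = |Γ|²·P_inc = 36.4 W, P_del = (1 − |Γ|²)·P_inc = 116 W

P_reflected ≈ 36.4 W; P_delivered ≈ 116 W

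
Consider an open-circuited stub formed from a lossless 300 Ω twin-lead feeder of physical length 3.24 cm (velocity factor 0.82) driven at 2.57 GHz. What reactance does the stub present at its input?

λ = v/f = 0.82·c / 2.57 GHz = 0.0957 m
βl = 2π·l/λ = 2π × 0.338 = 122°
tan(βl) = -1.61
For an open-circuited stub, Z_in = −jZ_0·cot(βl) = −jZ_0/tan(βl)

X_in ≈ 186 Ω (inductive)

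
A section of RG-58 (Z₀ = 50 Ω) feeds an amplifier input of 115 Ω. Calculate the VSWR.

VSWR ≈ 2.3

For a purely resistive load, VSWR = R_L/Z_0 or Z_0/R_L (whichever > 1) = 115/50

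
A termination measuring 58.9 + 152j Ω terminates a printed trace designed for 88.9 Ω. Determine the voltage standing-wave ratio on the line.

Γ = (Z_L − Z_0)/(Z_L + Z_0) = (-30 + j152)/(147.8 + j152)
|Γ| = 155/212 = 0.731
VSWR = (1 + |Γ|)/(1 − |Γ|) = 1.73/0.269

VSWR ≈ 6.43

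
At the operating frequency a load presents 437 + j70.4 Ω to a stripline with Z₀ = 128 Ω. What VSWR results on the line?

Γ = (Z_L − Z_0)/(Z_L + Z_0) = (309 + j70.4)/(565 + j70.4)
|Γ| = 317/569 = 0.557
VSWR = (1 + |Γ|)/(1 − |Γ|) = 1.56/0.443

VSWR ≈ 3.51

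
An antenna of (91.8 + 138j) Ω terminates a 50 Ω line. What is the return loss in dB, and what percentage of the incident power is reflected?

RL ≈ 2.75 dB; 53.1% of incident power reflected

Γ = (41.8 + j138)/(141.8 + j138), |Γ| = 0.729
RL = −20·log₁₀(0.729) = 2.75 dB
P_refl/P_inc = |Γ|² = 0.531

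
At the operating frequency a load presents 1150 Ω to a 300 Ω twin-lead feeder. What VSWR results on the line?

VSWR ≈ 3.83

For a purely resistive load, VSWR = R_L/Z_0 or Z_0/R_L (whichever > 1) = 1150/300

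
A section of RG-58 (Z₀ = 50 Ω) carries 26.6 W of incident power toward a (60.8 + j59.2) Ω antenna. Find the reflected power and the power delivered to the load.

P_reflected ≈ 6.1 W; P_delivered ≈ 20.5 W

|Γ| = |(10.8 + j59.2)/(110.8 + j59.2)| = 0.479
|Γ|² = 0.229
P_refl = |Γ|²·P_inc = 6.1 W, P_del = (1 − |Γ|²)·P_inc = 20.5 W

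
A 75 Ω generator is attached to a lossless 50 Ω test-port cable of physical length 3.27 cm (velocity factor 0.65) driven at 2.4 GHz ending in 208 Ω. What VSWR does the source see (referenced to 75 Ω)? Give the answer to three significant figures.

VSWR ≈ 3.96

λ = v/f = 0.65·c / 2.4 GHz = 0.0813 m
βl = 2π·l/λ = 2π × 0.402 = 145°
tan(βl) = -0.703
Z_in = Z_0·(Z_L + jZ_0·tanβl)/(Z_0 + jZ_L·tanβl) = 32.5 + j60 Ω
Γ_s = (Z_in − Z_s)/(Z_in + Z_s) = (-42.5 + j60)/(108 + j60), |Γ_s| = 0.597
VSWR = (1 + |Γ_s|)/(1 − |Γ_s|)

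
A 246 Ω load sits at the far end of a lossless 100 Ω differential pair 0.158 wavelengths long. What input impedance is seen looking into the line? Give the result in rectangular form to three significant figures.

Z_in ≈ 54.1 − j50.9 Ω

βl = 2π × 0.158 = 56.9°
tan(βl) = tan(56.9°) = 1.53
Z_in = Z_0·(Z_L + jZ_0·tanβl)/(Z_0 + jZ_L·tanβl)
     = 100·(246 + j153)/(100 + j377)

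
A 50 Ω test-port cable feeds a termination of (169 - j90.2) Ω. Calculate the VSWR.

VSWR ≈ 4.41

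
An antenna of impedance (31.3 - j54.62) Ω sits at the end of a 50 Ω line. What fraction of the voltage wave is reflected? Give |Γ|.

Γ = (Z_L − Z_0)/(Z_L + Z_0) = (-18.7 − j54.62)/(81.3 − j54.62)
|Γ| = 57.7/97.9

|Γ| ≈ 0.589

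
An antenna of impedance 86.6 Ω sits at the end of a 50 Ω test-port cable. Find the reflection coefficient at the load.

Γ = (Z_L − Z_0)/(Z_L + Z_0) = (86.6 − 50)/(86.6 + 50) = 36.6/136.6

Γ = 0.268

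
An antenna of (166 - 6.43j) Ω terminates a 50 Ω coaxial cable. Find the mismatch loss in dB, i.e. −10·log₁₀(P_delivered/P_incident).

Γ = (116 − j6.43)/(216 − j6.43), |Γ| = 0.538
|Γ|² = 0.289, so P_del/P_inc = 1 − |Γ|² = 0.711
ML = −10·log₁₀(1 − |Γ|²)

mismatch loss ≈ 1.48 dB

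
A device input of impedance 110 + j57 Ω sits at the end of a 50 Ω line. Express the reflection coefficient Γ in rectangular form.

Γ ≈ 0.445 + j0.198

Γ = (Z_L − Z_0)/(Z_L + Z_0) = (60 + j57)/(160 + j57)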